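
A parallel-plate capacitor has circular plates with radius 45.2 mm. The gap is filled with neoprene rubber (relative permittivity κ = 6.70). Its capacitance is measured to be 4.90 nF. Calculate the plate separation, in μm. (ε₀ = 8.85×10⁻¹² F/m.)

A = π(45.2 mm)² = 6.42×10⁻³ m².
d = κε₀A/C = 6.70 × 8.85×10⁻¹² × 6.42×10⁻³ / 4.90×10⁻⁹ = 7.77×10⁻⁵ m.

d ≈ 77.7 μm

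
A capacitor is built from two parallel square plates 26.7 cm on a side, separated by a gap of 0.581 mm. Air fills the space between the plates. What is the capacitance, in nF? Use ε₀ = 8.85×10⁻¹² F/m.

A = (26.7 cm)² = 7.13×10⁻² m².
C = ε₀A/d = 8.85×10⁻¹² × 7.13×10⁻² / 5.81×10⁻⁴ = 1.09×10⁻⁹ F.

1.09 nF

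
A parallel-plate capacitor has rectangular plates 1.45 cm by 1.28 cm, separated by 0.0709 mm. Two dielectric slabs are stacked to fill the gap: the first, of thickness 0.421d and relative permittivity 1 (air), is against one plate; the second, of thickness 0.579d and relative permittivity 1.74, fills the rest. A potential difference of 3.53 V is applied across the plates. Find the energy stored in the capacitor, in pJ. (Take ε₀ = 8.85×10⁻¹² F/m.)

U ≈ 191 pJ

A = 1.45 × 1.28 cm² = 1.86×10⁻⁴ m².
Stacked slabs ⇒ two capacitors in series, each with the full plate area.
C₁ = κ₁ε₀A/d₁ = 1.00 × 8.85×10⁻¹² × 1.86×10⁻⁴ / 2.98×10⁻⁵ = 5.50×10⁻¹¹ F.
C₂ = κ₂ε₀A/d₂ = 1.74 × 8.85×10⁻¹² × 1.86×10⁻⁴ / 4.11×10⁻⁵ = 6.96×10⁻¹¹ F.
C = (1/C₁ + 1/C₂)⁻¹ = 3.07×10⁻¹¹ F.
U = ½CV² = ½ × 3.07×10⁻¹¹ × (3.53)² = 1.91×10⁻¹⁰ J.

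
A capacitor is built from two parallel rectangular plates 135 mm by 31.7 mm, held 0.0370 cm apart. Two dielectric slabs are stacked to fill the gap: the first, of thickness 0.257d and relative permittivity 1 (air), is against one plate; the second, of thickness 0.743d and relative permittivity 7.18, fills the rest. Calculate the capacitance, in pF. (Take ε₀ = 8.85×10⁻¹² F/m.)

A = 135 × 31.7 mm² = 4.28×10⁻³ m².
Stacked slabs ⇒ two capacitors in series, each with the full plate area.
C₁ = κ₁ε₀A/d₁ = 1.00 × 8.85×10⁻¹² × 4.28×10⁻³ / 9.51×10⁻⁵ = 3.98×10⁻¹⁰ F.
C₂ = κ₂ε₀A/d₂ = 7.18 × 8.85×10⁻¹² × 4.28×10⁻³ / 2.75×10⁻⁴ = 9.89×10⁻¹⁰ F.
C = (1/C₁ + 1/C₂)⁻¹ = 2.84×10⁻¹⁰ F.

284 pF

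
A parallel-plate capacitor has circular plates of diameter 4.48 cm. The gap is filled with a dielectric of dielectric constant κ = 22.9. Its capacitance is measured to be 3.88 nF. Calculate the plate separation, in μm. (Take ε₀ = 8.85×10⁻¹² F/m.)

A = π(4.48/2 cm)² = 1.58×10⁻³ m².
d = κε₀A/C = 22.9 × 8.85×10⁻¹² × 1.58×10⁻³ / 3.88×10⁻⁹ = 8.23×10⁻⁵ m.

d ≈ 82.3 μm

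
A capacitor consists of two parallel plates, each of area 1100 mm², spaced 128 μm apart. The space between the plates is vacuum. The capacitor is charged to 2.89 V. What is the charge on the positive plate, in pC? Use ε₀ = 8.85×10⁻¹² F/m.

Q ≈ 220 pC

A = 1100 mm² = 1.10×10⁻³ m².
C = ε₀A/d = 8.85×10⁻¹² × 1.10×10⁻³ / 1.28×10⁻⁴ = 7.61×10⁻¹¹ F.
Q = CV = 7.61×10⁻¹¹ × 2.89 = 2.20×10⁻¹⁰ C.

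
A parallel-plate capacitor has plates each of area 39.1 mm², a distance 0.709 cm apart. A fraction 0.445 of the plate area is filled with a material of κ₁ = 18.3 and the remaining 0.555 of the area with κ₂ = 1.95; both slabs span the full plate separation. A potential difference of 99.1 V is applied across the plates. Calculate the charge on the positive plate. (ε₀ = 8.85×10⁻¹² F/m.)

Q ≈ 44.6 pC

A = 39.1 mm² = 3.91×10⁻⁵ m².
Side-by-side slabs ⇒ two capacitors in parallel, each spanning the full gap.
C₁ = κ₁ε₀A₁/d = 18.3 × 8.85×10⁻¹² × 1.74×10⁻⁵ / 7.09×10⁻³ = 3.97×10⁻¹³ F.
C₂ = κ₂ε₀A₂/d = 1.95 × 8.85×10⁻¹² × 2.17×10⁻⁵ / 7.09×10⁻³ = 5.28×10⁻¹⁴ F.
C = C₁ + C₂ = 4.50×10⁻¹³ F.
Q = CV = 4.50×10⁻¹³ × 99.1 = 4.46×10⁻¹¹ C.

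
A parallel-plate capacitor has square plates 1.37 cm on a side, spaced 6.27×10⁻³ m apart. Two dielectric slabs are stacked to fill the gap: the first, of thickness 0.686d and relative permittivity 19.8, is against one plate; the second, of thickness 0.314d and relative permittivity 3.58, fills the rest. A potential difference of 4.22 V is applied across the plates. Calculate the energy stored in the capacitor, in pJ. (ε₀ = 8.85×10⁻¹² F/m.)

19.3 pJ

A = (1.37 cm)² = 1.88×10⁻⁴ m².
Stacked slabs ⇒ two capacitors in series, each with the full plate area.
C₁ = κ₁ε₀A/d₁ = 19.8 × 8.85×10⁻¹² × 1.88×10⁻⁴ / 4.30×10⁻³ = 7.65×10⁻¹² F.
C₂ = κ₂ε₀A/d₂ = 3.58 × 8.85×10⁻¹² × 1.88×10⁻⁴ / 1.97×10⁻³ = 3.02×10⁻¹² F.
C = (1/C₁ + 1/C₂)⁻¹ = 2.17×10⁻¹² F.
U = ½CV² = ½ × 2.17×10⁻¹² × (4.22)² = 1.93×10⁻¹¹ J.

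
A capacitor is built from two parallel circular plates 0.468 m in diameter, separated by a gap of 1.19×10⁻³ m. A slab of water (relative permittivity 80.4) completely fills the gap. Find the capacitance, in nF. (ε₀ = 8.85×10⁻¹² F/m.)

A = π(0.468/2 m)² = 0.172 m².
C = κε₀A/d = 80.4 × 8.85×10⁻¹² × 0.172 / 1.19×10⁻³ = 1.03×10⁻⁷ F.

103 nF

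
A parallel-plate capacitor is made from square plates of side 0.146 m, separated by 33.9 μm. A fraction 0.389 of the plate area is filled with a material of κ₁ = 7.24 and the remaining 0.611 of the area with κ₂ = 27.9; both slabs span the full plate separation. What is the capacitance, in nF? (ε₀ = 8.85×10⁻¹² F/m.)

C ≈ 111 nF

A = (0.146 m)² = 2.13×10⁻² m².
Side-by-side slabs ⇒ two capacitors in parallel, each spanning the full gap.
C₁ = κ₁ε₀A₁/d = 7.24 × 8.85×10⁻¹² × 8.29×10⁻³ / 3.39×10⁻⁵ = 1.57×10⁻⁸ F.
C₂ = κ₂ε₀A₂/d = 27.9 × 8.85×10⁻¹² × 1.30×10⁻² / 3.39×10⁻⁵ = 9.49×10⁻⁸ F.
C = C₁ + C₂ = 1.11×10⁻⁷ F.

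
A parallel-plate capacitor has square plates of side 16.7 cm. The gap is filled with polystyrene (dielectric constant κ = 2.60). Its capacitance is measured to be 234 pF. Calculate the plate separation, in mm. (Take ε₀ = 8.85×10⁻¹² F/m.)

2.74 mm

A = (16.7 cm)² = 2.79×10⁻² m².
d = κε₀A/C = 2.60 × 8.85×10⁻¹² × 2.79×10⁻² / 2.34×10⁻¹⁰ = 2.74×10⁻³ m.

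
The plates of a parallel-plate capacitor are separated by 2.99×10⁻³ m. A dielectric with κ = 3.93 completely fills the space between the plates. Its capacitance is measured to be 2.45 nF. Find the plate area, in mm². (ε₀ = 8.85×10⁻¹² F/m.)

A = Cd/(κε₀) = 2.45×10⁻⁹ × 2.99×10⁻³ / (3.93 × 8.85×10⁻¹²) = 0.211 m².

A ≈ 2.11×10⁵ mm²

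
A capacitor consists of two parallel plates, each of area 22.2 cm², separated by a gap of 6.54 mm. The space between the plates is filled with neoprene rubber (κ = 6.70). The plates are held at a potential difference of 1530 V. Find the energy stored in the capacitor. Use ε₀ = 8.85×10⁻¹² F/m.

23.6 μJ

A = 22.2 cm² = 2.22×10⁻³ m².
C = κε₀A/d = 6.70 × 8.85×10⁻¹² × 2.22×10⁻³ / 6.54×10⁻³ = 2.01×10⁻¹¹ F.
U = ½CV² = ½ × 2.01×10⁻¹¹ × (1530)² = 2.36×10⁻⁵ J.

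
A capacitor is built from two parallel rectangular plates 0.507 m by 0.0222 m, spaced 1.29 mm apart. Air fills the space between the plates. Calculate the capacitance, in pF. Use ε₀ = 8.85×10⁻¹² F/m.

77.2 pF

A = 0.507 × 0.0222 m² = 1.13×10⁻² m².
C = ε₀A/d = 8.85×10⁻¹² × 1.13×10⁻² / 1.29×10⁻³ = 7.72×10⁻¹¹ F.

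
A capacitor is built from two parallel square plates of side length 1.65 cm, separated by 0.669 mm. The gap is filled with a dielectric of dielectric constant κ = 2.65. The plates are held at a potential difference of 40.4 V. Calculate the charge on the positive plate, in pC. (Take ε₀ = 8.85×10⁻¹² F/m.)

Q ≈ 386 pC

A = (1.65 cm)² = 2.72×10⁻⁴ m².
C = κε₀A/d = 2.65 × 8.85×10⁻¹² × 2.72×10⁻⁴ / 6.69×10⁻⁴ = 9.54×10⁻¹² F.
Q = CV = 9.54×10⁻¹² × 40.4 = 3.86×10⁻¹⁰ C.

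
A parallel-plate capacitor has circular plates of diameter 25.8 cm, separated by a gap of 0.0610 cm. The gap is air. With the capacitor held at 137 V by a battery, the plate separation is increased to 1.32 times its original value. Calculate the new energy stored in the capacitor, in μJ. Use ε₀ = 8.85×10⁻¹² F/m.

A = π(25.8/2 cm)² = 5.23×10⁻² m².
Initially C₁ = ε₀A/d = 8.85×10⁻¹² × 5.23×10⁻² / 6.10×10⁻⁴ = 7.58×10⁻¹⁰ F.
U₁ = 7.12×10⁻⁶ J.
Battery connected ⇒ V is held fixed. C₂ = 0.758 C₁ and U = ½CV², so U₂/U₁ = C₂/C₁ = 0.758.
U₂ = 0.758 × 7.12×10⁻⁶ = 5.39×10⁻⁶ J.

U ≈ 5.39 μJ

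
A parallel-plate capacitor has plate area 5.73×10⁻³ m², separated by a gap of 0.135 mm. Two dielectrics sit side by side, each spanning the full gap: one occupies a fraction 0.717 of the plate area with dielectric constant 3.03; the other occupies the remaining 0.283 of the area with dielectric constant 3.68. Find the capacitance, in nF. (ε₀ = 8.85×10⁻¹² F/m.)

C ≈ 1.21 nF

Side-by-side slabs ⇒ two capacitors in parallel, each spanning the full gap.
C₁ = κ₁ε₀A₁/d = 3.03 × 8.85×10⁻¹² × 4.11×10⁻³ / 1.35×10⁻⁴ = 8.16×10⁻¹⁰ F.
C₂ = κ₂ε₀A₂/d = 3.68 × 8.85×10⁻¹² × 1.62×10⁻³ / 1.35×10⁻⁴ = 3.91×10⁻¹⁰ F.
C = C₁ + C₂ = 1.21×10⁻⁹ F.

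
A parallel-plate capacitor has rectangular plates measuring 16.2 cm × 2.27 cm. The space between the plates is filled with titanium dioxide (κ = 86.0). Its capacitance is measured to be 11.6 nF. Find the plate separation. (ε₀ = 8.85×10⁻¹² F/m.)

d ≈ 241 μm

A = 16.2 × 2.27 cm² = 3.68×10⁻³ m².
d = κε₀A/C = 86.0 × 8.85×10⁻¹² × 3.68×10⁻³ / 1.16×10⁻⁸ = 2.41×10⁻⁴ m.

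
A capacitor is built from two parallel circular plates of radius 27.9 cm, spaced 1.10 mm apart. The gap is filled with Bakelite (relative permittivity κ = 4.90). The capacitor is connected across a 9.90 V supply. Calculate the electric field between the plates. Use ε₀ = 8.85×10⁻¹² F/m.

E ≈ 9.00 kV/m

E = V/d = 9.90 / 1.10×10⁻³ = 9.00×10³ V/m.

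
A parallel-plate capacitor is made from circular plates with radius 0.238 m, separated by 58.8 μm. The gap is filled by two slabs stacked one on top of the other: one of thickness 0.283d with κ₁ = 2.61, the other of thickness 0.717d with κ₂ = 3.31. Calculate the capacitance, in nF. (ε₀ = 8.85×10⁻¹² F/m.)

C ≈ 82.4 nF

A = π(0.238 m)² = 0.178 m².
Stacked slabs ⇒ two capacitors in series, each with the full plate area.
C₁ = κ₁ε₀A/d₁ = 2.61 × 8.85×10⁻¹² × 0.178 / 1.66×10⁻⁵ = 2.47×10⁻⁷ F.
C₂ = κ₂ε₀A/d₂ = 3.31 × 8.85×10⁻¹² × 0.178 / 4.22×10⁻⁵ = 1.24×10⁻⁷ F.
C = (1/C₁ + 1/C₂)⁻¹ = 8.24×10⁻⁸ F.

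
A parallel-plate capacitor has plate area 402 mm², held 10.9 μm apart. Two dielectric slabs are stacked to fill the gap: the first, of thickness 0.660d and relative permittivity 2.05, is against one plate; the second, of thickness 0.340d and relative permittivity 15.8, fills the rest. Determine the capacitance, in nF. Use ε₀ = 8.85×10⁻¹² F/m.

C ≈ 0.950 nF

A = 402 mm² = 4.02×10⁻⁴ m².
Stacked slabs ⇒ two capacitors in series, each with the full plate area.
C₁ = κ₁ε₀A/d₁ = 2.05 × 8.85×10⁻¹² × 4.02×10⁻⁴ / 7.19×10⁻⁶ = 1.01×10⁻⁹ F.
C₂ = κ₂ε₀A/d₂ = 15.8 × 8.85×10⁻¹² × 4.02×10⁻⁴ / 3.71×10⁻⁶ = 1.52×10⁻⁸ F.
C = (1/C₁ + 1/C₂)⁻¹ = 9.50×10⁻¹⁰ F.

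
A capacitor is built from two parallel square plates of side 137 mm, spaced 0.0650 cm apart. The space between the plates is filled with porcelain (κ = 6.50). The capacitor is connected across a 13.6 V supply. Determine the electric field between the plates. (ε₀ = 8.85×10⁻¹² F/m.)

E ≈ 20.9 V/mm

E = V/d = 13.6 / 6.50×10⁻⁴ = 2.09×10⁴ V/m.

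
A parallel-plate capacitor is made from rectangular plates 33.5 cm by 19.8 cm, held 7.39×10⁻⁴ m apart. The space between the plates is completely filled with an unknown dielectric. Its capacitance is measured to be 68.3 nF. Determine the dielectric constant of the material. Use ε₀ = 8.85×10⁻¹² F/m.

κ ≈ 86.0

A = 33.5 × 19.8 cm² = 6.63×10⁻² m².
κ = Cd/(ε₀A) = 6.83×10⁻⁸ × 7.39×10⁻⁴ / (8.85×10⁻¹² × 6.63×10⁻²) = 86.0.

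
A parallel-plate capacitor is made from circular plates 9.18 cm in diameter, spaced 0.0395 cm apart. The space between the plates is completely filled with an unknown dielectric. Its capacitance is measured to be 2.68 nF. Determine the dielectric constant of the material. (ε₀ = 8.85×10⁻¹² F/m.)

18.1

A = π(9.18/2 cm)² = 6.62×10⁻³ m².
κ = Cd/(ε₀A) = 2.68×10⁻⁹ × 3.95×10⁻⁴ / (8.85×10⁻¹² × 6.62×10⁻³) = 18.1.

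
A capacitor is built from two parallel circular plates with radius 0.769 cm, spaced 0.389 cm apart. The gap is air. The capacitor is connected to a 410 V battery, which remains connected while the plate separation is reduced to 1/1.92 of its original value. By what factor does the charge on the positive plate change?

Q₂/Q₁ ≈ 1.92

Battery connected ⇒ V is held fixed.
C₂ = 1.92 C₁ and Q = CV, so Q₂/Q₁ = C₂/C₁ = 1.92.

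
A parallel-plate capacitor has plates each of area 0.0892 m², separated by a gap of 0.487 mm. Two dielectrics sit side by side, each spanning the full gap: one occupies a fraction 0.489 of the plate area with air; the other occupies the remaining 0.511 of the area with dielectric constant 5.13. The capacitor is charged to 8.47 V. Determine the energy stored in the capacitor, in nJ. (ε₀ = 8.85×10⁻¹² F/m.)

U ≈ 181 nJ

Side-by-side slabs ⇒ two capacitors in parallel, each spanning the full gap.
C₁ = κ₁ε₀A₁/d = 1.00 × 8.85×10⁻¹² × 4.36×10⁻² / 4.87×10⁻⁴ = 7.93×10⁻¹⁰ F.
C₂ = κ₂ε₀A₂/d = 5.13 × 8.85×10⁻¹² × 4.56×10⁻² / 4.87×10⁻⁴ = 4.25×10⁻⁹ F.
C = C₁ + C₂ = 5.04×10⁻⁹ F.
U = ½CV² = ½ × 5.04×10⁻⁹ × (8.47)² = 1.81×10⁻⁷ J.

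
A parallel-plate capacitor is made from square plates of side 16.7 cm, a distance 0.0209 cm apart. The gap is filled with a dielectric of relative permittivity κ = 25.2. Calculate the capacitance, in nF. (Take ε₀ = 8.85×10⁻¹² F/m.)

C ≈ 29.8 nF

A = (16.7 cm)² = 2.79×10⁻² m².
C = κε₀A/d = 25.2 × 8.85×10⁻¹² × 2.79×10⁻² / 2.09×10⁻⁴ = 2.98×10⁻⁸ F.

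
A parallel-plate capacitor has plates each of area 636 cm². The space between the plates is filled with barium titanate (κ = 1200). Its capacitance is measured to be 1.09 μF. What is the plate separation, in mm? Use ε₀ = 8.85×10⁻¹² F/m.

A = 636 cm² = 6.36×10⁻² m².
d = κε₀A/C = 1200 × 8.85×10⁻¹² × 6.36×10⁻² / 1.09×10⁻⁶ = 6.20×10⁻⁴ m.

0.620 mm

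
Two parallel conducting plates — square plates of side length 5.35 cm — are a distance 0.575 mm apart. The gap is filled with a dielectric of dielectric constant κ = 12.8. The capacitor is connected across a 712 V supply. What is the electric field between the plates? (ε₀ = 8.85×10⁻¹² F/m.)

E = V/d = 712 / 5.75×10⁻⁴ = 1.24×10⁶ V/m.

E ≈ 1.24 MV/m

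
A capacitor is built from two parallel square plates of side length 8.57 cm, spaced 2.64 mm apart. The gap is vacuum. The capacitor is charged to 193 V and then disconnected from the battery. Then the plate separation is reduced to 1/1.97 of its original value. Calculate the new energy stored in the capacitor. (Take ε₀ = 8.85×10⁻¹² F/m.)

A = (8.57 cm)² = 7.34×10⁻³ m².
Initially C₁ = ε₀A/d = 8.85×10⁻¹² × 7.34×10⁻³ / 2.64×10⁻³ = 2.46×10⁻¹¹ F.
U₁ = 4.59×10⁻⁷ J.
Isolated ⇒ Q is held fixed. C₂ = 1.97 C₁ and U = Q²/(2C), so U₂/U₁ = C₁/C₂ = 0.508.
U₂ = 0.508 × 4.59×10⁻⁷ = 2.33×10⁻⁷ J.

U ≈ 233 nJ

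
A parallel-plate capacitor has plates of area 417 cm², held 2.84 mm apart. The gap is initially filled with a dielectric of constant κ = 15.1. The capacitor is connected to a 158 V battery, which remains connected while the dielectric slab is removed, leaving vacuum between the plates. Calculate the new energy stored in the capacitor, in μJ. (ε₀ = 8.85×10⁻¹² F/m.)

U ≈ 1.62 μJ

A = 417 cm² = 4.17×10⁻² m².
Initially C₁ = κε₀A/d = 15.1 × 8.85×10⁻¹² × 4.17×10⁻² / 2.84×10⁻³ = 1.96×10⁻⁹ F.
U₁ = 2.45×10⁻⁵ J.
Battery connected ⇒ V is held fixed. C₂ = 0.0662 C₁ and U = ½CV², so U₂/U₁ = C₂/C₁ = 0.0662.
U₂ = 0.0662 × 2.45×10⁻⁵ = 1.62×10⁻⁶ J.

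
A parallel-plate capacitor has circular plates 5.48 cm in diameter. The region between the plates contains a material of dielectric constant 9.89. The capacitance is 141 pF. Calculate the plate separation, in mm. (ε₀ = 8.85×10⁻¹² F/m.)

1.46 mm

A = π(5.48/2 cm)² = 2.36×10⁻³ m².
d = κε₀A/C = 9.89 × 8.85×10⁻¹² × 2.36×10⁻³ / 1.41×10⁻¹⁰ = 1.46×10⁻³ m.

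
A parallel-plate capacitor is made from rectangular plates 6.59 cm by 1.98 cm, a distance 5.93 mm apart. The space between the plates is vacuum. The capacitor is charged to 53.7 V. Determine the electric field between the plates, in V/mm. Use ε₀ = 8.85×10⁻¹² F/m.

9.06 V/mm

E = V/d = 53.7 / 5.93×10⁻³ = 9.06×10³ V/m.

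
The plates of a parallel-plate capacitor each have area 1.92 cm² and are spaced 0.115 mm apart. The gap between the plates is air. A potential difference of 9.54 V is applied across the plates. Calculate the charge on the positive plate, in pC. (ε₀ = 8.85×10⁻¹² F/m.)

141 pC

A = 1.92 cm² = 1.92×10⁻⁴ m².
C = ε₀A/d = 8.85×10⁻¹² × 1.92×10⁻⁴ / 1.15×10⁻⁴ = 1.48×10⁻¹¹ F.
Q = CV = 1.48×10⁻¹¹ × 9.54 = 1.41×10⁻¹⁰ C.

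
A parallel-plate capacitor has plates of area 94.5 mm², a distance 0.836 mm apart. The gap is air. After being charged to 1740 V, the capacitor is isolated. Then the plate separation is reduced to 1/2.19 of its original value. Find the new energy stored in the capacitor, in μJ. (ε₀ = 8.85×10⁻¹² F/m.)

A = 94.5 mm² = 9.45×10⁻⁵ m².
Initially C₁ = ε₀A/d = 8.85×10⁻¹² × 9.45×10⁻⁵ / 8.36×10⁻⁴ = 1.00×10⁻¹² F.
U₁ = 1.51×10⁻⁶ J.
Isolated ⇒ Q is held fixed. C₂ = 2.19 C₁ and U = Q²/(2C), so U₂/U₁ = C₁/C₂ = 0.457.
U₂ = 0.457 × 1.51×10⁻⁶ = 6.92×10⁻⁷ J.

U ≈ 0.692 μJ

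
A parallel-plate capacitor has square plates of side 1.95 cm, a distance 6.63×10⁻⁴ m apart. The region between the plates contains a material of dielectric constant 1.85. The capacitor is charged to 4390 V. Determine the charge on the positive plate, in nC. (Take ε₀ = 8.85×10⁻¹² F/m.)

Q ≈ 41.2 nC

A = (1.95 cm)² = 3.80×10⁻⁴ m².
C = κε₀A/d = 1.85 × 8.85×10⁻¹² × 3.80×10⁻⁴ / 6.63×10⁻⁴ = 9.39×10⁻¹² F.
Q = CV = 9.39×10⁻¹² × 4390 = 4.12×10⁻⁸ C.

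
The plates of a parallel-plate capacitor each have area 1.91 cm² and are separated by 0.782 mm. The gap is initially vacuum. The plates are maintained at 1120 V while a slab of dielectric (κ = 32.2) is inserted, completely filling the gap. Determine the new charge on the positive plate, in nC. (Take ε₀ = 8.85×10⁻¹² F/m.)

78.0 nC

A = 1.91 cm² = 1.91×10⁻⁴ m².
Initially C₁ = ε₀A/d = 8.85×10⁻¹² × 1.91×10⁻⁴ / 7.82×10⁻⁴ = 2.16×10⁻¹² F.
Q₁ = 2.42×10⁻⁹ C.
Battery connected ⇒ V is held fixed. C₂ = 32.2 C₁ and Q = CV, so Q₂/Q₁ = C₂/C₁ = 32.2.
Q₂ = 32.2 × 2.42×10⁻⁹ = 7.80×10⁻⁸ C.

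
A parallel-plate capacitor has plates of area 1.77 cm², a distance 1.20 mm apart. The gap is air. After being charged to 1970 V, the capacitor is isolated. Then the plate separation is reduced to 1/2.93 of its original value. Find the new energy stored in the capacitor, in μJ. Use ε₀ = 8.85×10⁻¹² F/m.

0.865 μJ

A = 1.77 cm² = 1.77×10⁻⁴ m².
Initially C₁ = ε₀A/d = 8.85×10⁻¹² × 1.77×10⁻⁴ / 1.20×10⁻³ = 1.31×10⁻¹² F.
U₁ = 2.53×10⁻⁶ J.
Isolated ⇒ Q is held fixed. C₂ = 2.93 C₁ and U = Q²/(2C), so U₂/U₁ = C₁/C₂ = 0.341.
U₂ = 0.341 × 2.53×10⁻⁶ = 8.65×10⁻⁷ J.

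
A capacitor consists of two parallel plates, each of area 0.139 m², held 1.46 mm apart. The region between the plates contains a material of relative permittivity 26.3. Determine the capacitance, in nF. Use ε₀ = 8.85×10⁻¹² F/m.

22.2 nF

C = κε₀A/d = 26.3 × 8.85×10⁻¹² × 0.139 / 1.46×10⁻³ = 2.22×10⁻⁸ F.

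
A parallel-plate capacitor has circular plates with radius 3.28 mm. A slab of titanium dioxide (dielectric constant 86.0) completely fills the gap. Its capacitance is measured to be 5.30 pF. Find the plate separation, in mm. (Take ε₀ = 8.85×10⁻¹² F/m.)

A = π(3.28 mm)² = 3.38×10⁻⁵ m².
d = κε₀A/C = 86.0 × 8.85×10⁻¹² × 3.38×10⁻⁵ / 5.30×10⁻¹² = 4.85×10⁻³ m.

4.85 mm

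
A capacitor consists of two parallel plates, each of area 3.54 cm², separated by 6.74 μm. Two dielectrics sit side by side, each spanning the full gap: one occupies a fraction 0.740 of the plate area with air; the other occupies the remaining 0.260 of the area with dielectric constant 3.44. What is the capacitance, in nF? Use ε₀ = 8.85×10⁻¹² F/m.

A = 3.54 cm² = 3.54×10⁻⁴ m².
Side-by-side slabs ⇒ two capacitors in parallel, each spanning the full gap.
C₁ = κ₁ε₀A₁/d = 1.00 × 8.85×10⁻¹² × 2.62×10⁻⁴ / 6.74×10⁻⁶ = 3.44×10⁻¹⁰ F.
C₂ = κ₂ε₀A₂/d = 3.44 × 8.85×10⁻¹² × 9.20×10⁻⁵ / 6.74×10⁻⁶ = 4.16×10⁻¹⁰ F.
C = C₁ + C₂ = 7.60×10⁻¹⁰ F.

C ≈ 0.760 nF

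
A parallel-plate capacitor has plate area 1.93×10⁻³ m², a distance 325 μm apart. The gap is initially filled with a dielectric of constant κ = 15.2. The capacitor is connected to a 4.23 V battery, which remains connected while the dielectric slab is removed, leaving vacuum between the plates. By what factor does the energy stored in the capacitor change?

U₂/U₁ ≈ 0.0658

Battery connected ⇒ V is held fixed.
C₂ = 0.0658 C₁ and U = ½CV², so U₂/U₁ = C₂/C₁ = 0.0658.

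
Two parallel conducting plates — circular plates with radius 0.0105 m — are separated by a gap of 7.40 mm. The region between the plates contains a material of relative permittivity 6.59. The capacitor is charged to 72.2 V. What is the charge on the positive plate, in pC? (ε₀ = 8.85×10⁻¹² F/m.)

Q ≈ 197 pC

A = π(0.0105 m)² = 3.46×10⁻⁴ m².
C = κε₀A/d = 6.59 × 8.85×10⁻¹² × 3.46×10⁻⁴ / 7.40×10⁻³ = 2.73×10⁻¹² F.
Q = CV = 2.73×10⁻¹² × 72.2 = 1.97×10⁻¹⁰ C.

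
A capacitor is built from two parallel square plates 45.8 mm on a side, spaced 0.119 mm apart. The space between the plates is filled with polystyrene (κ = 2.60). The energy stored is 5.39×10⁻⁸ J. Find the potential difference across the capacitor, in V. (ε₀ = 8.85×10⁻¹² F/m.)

16.3 V

A = (45.8 mm)² = 2.10×10⁻³ m².
C = κε₀A/d = 2.60 × 8.85×10⁻¹² × 2.10×10⁻³ / 1.19×10⁻⁴ = 4.06×10⁻¹⁰ F.
V = √(2U/C) = √(2 × 5.39×10⁻⁸ / 4.06×10⁻¹⁰) = 16.3 V.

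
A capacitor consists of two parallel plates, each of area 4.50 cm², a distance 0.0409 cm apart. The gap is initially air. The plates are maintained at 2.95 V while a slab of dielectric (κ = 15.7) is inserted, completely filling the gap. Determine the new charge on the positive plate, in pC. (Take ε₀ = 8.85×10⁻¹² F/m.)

A = 4.50 cm² = 4.50×10⁻⁴ m².
Initially C₁ = ε₀A/d = 8.85×10⁻¹² × 4.50×10⁻⁴ / 4.09×10⁻⁴ = 9.74×10⁻¹² F.
Q₁ = 2.87×10⁻¹¹ C.
Battery connected ⇒ V is held fixed. C₂ = 15.7 C₁ and Q = CV, so Q₂/Q₁ = C₂/C₁ = 15.7.
Q₂ = 15.7 × 2.87×10⁻¹¹ = 4.51×10⁻¹⁰ C.

Q ≈ 451 pC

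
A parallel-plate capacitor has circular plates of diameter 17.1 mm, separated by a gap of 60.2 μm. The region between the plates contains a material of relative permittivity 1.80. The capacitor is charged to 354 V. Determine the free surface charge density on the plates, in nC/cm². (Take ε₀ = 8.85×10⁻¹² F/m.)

9.37 nC/cm²

A = π(17.1/2 mm)² = 2.30×10⁻⁴ m².
C = κε₀A/d = 1.80 × 8.85×10⁻¹² × 2.30×10⁻⁴ / 6.02×10⁻⁵ = 6.08×10⁻¹¹ F.
σ = Q/A = CV/A = 6.08×10⁻¹¹ × 354 / 2.30×10⁻⁴ = 9.37×10⁻⁵ C/m².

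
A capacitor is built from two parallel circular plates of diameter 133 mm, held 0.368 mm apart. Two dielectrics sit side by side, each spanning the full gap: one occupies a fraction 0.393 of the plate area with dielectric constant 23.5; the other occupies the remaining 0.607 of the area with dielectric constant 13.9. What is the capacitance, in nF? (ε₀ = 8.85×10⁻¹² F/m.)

A = π(133/2 mm)² = 1.39×10⁻² m².
Side-by-side slabs ⇒ two capacitors in parallel, each spanning the full gap.
C₁ = κ₁ε₀A₁/d = 23.5 × 8.85×10⁻¹² × 5.46×10⁻³ / 3.68×10⁻⁴ = 3.09×10⁻⁹ F.
C₂ = κ₂ε₀A₂/d = 13.9 × 8.85×10⁻¹² × 8.43×10⁻³ / 3.68×10⁻⁴ = 2.82×10⁻⁹ F.
C = C₁ + C₂ = 5.90×10⁻⁹ F.

5.90 nF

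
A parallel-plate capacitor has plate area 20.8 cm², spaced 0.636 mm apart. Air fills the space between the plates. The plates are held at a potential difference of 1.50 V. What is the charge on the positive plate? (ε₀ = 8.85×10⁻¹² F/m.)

Q ≈ 43.4 pC

A = 20.8 cm² = 2.08×10⁻³ m².
C = ε₀A/d = 8.85×10⁻¹² × 2.08×10⁻³ / 6.36×10⁻⁴ = 2.89×10⁻¹¹ F.
Q = CV = 2.89×10⁻¹¹ × 1.50 = 4.34×10⁻¹¹ C.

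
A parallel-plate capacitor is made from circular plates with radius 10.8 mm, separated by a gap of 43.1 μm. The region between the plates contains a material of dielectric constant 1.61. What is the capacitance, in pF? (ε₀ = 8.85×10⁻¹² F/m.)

A = π(10.8 mm)² = 3.66×10⁻⁴ m².
C = κε₀A/d = 1.61 × 8.85×10⁻¹² × 3.66×10⁻⁴ / 4.31×10⁻⁵ = 1.21×10⁻¹⁰ F.

C ≈ 121 pF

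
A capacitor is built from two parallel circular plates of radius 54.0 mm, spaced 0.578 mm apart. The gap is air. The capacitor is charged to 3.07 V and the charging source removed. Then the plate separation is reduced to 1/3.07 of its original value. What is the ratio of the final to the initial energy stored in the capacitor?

Isolated ⇒ Q is held fixed.
C₂ = 3.07 C₁ and U = Q²/(2C), so U₂/U₁ = C₁/C₂ = 0.326.

U₂/U₁ ≈ 0.326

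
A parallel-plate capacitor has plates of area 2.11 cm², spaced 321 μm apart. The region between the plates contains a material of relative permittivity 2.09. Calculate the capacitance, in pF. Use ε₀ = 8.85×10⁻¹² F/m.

C ≈ 12.2 pF

A = 2.11 cm² = 2.11×10⁻⁴ m².
C = κε₀A/d = 2.09 × 8.85×10⁻¹² × 2.11×10⁻⁴ / 3.21×10⁻⁴ = 1.22×10⁻¹¹ F.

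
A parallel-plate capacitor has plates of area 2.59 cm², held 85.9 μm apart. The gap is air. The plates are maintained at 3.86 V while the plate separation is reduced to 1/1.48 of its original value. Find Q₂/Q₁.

Q₂/Q₁ ≈ 1.48

Battery connected ⇒ V is held fixed.
C₂ = 1.48 C₁ and Q = CV, so Q₂/Q₁ = C₂/C₁ = 1.48.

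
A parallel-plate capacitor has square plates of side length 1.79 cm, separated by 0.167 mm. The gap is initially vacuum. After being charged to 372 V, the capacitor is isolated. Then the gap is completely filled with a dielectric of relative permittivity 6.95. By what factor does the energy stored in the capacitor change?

Isolated ⇒ Q is held fixed.
C₂ = 6.95 C₁ and U = Q²/(2C), so U₂/U₁ = C₁/C₂ = 0.144.

U₂/U₁ ≈ 0.144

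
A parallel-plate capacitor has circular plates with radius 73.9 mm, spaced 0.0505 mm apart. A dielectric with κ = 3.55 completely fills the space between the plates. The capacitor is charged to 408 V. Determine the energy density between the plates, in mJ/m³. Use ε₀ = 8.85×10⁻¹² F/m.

E = V/d = 408 / 5.05×10⁻⁵ = 8.08×10⁶ V/m.
u = ½κε₀E² = ½ × 3.55 × 8.85×10⁻¹² × (8.08×10⁶)² = 1.03×10³ J/m³.

u ≈ 1.03×10⁶ mJ/m³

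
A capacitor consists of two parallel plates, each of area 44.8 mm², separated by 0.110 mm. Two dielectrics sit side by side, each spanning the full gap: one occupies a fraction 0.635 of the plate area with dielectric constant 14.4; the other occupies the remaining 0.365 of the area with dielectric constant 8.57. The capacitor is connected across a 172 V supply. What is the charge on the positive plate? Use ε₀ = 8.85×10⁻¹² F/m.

Q ≈ 7.61 nC

A = 44.8 mm² = 4.48×10⁻⁵ m².
Side-by-side slabs ⇒ two capacitors in parallel, each spanning the full gap.
C₁ = κ₁ε₀A₁/d = 14.4 × 8.85×10⁻¹² × 2.84×10⁻⁵ / 1.10×10⁻⁴ = 3.30×10⁻¹¹ F.
C₂ = κ₂ε₀A₂/d = 8.57 × 8.85×10⁻¹² × 1.64×10⁻⁵ / 1.10×10⁻⁴ = 1.13×10⁻¹¹ F.
C = C₁ + C₂ = 4.42×10⁻¹¹ F.
Q = CV = 4.42×10⁻¹¹ × 172 = 7.61×10⁻⁹ C.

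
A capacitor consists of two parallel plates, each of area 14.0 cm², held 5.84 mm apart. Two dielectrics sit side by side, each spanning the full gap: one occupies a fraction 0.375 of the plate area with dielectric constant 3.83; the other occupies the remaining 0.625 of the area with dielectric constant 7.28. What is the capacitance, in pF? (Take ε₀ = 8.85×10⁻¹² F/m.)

A = 14.0 cm² = 1.40×10⁻³ m².
Side-by-side slabs ⇒ two capacitors in parallel, each spanning the full gap.
C₁ = κ₁ε₀A₁/d = 3.83 × 8.85×10⁻¹² × 5.25×10⁻⁴ / 5.84×10⁻³ = 3.05×10⁻¹² F.
C₂ = κ₂ε₀A₂/d = 7.28 × 8.85×10⁻¹² × 8.75×10⁻⁴ / 5.84×10⁻³ = 9.65×10⁻¹² F.
C = C₁ + C₂ = 1.27×10⁻¹¹ F.

C ≈ 12.7 pF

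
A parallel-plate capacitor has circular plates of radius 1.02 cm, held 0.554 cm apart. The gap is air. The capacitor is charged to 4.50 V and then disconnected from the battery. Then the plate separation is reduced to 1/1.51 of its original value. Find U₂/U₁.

Isolated ⇒ Q is held fixed.
C₂ = 1.51 C₁ and U = Q²/(2C), so U₂/U₁ = C₁/C₂ = 0.662.

U₂/U₁ ≈ 0.662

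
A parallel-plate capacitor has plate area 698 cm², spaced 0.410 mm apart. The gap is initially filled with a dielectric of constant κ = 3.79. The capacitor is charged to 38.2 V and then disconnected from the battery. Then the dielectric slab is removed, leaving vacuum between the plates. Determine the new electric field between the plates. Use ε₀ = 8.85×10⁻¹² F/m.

353 V/mm

A = 698 cm² = 6.98×10⁻² m².
Initially C₁ = κε₀A/d = 3.79 × 8.85×10⁻¹² × 6.98×10⁻² / 4.10×10⁻⁴ = 5.71×10⁻⁹ F.
E₁ = 9.32×10⁴ V/m.
Isolated ⇒ Q is held fixed. V₂ = Q/C₂ = V₁/0.264; E = V/d, so E₂/E₁ = (V₂/V₁)(d₁/d₂) = 3.79.
E₂ = 3.79 × 9.32×10⁴ = 3.53×10⁵ V/m.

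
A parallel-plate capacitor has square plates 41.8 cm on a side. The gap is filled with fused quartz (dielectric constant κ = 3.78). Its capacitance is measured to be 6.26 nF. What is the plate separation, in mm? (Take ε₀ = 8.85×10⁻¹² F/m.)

0.934 mm

A = (41.8 cm)² = 0.175 m².
d = κε₀A/C = 3.78 × 8.85×10⁻¹² × 0.175 / 6.26×10⁻⁹ = 9.34×10⁻⁴ m.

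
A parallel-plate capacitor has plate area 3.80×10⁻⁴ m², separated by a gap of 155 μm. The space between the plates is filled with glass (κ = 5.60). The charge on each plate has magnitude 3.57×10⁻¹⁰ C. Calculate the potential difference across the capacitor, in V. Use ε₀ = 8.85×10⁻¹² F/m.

2.94 V

C = κε₀A/d = 5.60 × 8.85×10⁻¹² × 3.80×10⁻⁴ / 1.55×10⁻⁴ = 1.22×10⁻¹⁰ F.
V = Q/C = 3.57×10⁻¹⁰ / 1.22×10⁻¹⁰ = 2.94 V.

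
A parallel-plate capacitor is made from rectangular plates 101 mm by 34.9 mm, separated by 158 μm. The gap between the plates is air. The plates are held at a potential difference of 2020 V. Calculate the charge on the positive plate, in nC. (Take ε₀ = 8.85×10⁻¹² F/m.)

Q ≈ 399 nC

A = 101 × 34.9 mm² = 3.52×10⁻³ m².
C = ε₀A/d = 8.85×10⁻¹² × 3.52×10⁻³ / 1.58×10⁻⁴ = 1.97×10⁻¹⁰ F.
Q = CV = 1.97×10⁻¹⁰ × 2020 = 3.99×10⁻⁷ C.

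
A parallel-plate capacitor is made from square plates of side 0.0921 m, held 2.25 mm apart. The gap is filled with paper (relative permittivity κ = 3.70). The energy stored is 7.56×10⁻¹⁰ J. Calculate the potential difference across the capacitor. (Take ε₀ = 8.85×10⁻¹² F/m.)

A = (0.0921 m)² = 8.48×10⁻³ m².
C = κε₀A/d = 3.70 × 8.85×10⁻¹² × 8.48×10⁻³ / 2.25×10⁻³ = 1.23×10⁻¹⁰ F.
V = √(2U/C) = √(2 × 7.56×10⁻¹⁰ / 1.23×10⁻¹⁰) = 3.50 V.

V ≈ 3.50 V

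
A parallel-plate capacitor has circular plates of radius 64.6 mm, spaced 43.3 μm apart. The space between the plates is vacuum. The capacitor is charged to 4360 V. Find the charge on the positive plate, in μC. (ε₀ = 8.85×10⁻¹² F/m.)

11.7 μC

A = π(64.6 mm)² = 1.31×10⁻² m².
C = ε₀A/d = 8.85×10⁻¹² × 1.31×10⁻² / 4.33×10⁻⁵ = 2.68×10⁻⁹ F.
Q = CV = 2.68×10⁻⁹ × 4360 = 1.17×10⁻⁵ C.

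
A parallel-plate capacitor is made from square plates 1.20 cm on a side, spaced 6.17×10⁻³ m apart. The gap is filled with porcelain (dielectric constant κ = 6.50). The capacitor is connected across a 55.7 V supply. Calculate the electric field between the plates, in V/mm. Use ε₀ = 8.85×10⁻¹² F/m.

E = V/d = 55.7 / 6.17×10⁻³ = 9.03×10³ V/m.

E ≈ 9.03 V/mm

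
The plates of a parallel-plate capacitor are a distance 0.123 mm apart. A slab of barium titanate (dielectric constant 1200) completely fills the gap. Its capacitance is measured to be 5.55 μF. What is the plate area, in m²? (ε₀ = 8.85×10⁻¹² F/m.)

0.0643 m²

A = Cd/(κε₀) = 5.55×10⁻⁶ × 1.23×10⁻⁴ / (1200 × 8.85×10⁻¹²) = 6.43×10⁻² m².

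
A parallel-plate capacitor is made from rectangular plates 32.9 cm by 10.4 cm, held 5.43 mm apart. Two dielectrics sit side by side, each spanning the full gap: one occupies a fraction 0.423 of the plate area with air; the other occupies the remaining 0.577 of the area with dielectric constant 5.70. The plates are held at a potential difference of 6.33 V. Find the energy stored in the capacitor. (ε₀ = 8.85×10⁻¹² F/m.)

A = 32.9 × 10.4 cm² = 3.42×10⁻² m².
Side-by-side slabs ⇒ two capacitors in parallel, each spanning the full gap.
C₁ = κ₁ε₀A₁/d = 1.00 × 8.85×10⁻¹² × 1.45×10⁻² / 5.43×10⁻³ = 2.36×10⁻¹¹ F.
C₂ = κ₂ε₀A₂/d = 5.70 × 8.85×10⁻¹² × 1.97×10⁻² / 5.43×10⁻³ = 1.83×10⁻¹⁰ F.
C = C₁ + C₂ = 2.07×10⁻¹⁰ F.
U = ½CV² = ½ × 2.07×10⁻¹⁰ × (6.33)² = 4.15×10⁻⁹ J.

U ≈ 4.15 nJ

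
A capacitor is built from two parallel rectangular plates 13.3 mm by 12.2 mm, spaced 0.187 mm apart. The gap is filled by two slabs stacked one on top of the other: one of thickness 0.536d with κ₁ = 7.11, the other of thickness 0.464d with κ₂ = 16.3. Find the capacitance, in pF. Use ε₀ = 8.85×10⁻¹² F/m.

C ≈ 73.9 pF

A = 13.3 × 12.2 mm² = 1.62×10⁻⁴ m².
Stacked slabs ⇒ two capacitors in series, each with the full plate area.
C₁ = κ₁ε₀A/d₁ = 7.11 × 8.85×10⁻¹² × 1.62×10⁻⁴ / 1.00×10⁻⁴ = 1.02×10⁻¹⁰ F.
C₂ = κ₂ε₀A/d₂ = 16.3 × 8.85×10⁻¹² × 1.62×10⁻⁴ / 8.68×10⁻⁵ = 2.70×10⁻¹⁰ F.
C = (1/C₁ + 1/C₂)⁻¹ = 7.39×10⁻¹¹ F.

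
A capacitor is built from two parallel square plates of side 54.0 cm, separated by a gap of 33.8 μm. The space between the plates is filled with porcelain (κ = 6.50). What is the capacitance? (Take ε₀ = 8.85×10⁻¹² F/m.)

496 nF

A = (54.0 cm)² = 0.292 m².
C = κε₀A/d = 6.50 × 8.85×10⁻¹² × 0.292 / 3.38×10⁻⁵ = 4.96×10⁻⁷ F.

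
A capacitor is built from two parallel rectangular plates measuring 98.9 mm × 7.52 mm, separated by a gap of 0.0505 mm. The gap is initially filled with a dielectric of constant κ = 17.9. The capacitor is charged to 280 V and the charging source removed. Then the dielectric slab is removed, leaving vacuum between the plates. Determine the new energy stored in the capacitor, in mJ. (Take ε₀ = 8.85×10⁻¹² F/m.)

1.64 mJ

A = 98.9 × 7.52 mm² = 7.44×10⁻⁴ m².
Initially C₁ = κε₀A/d = 17.9 × 8.85×10⁻¹² × 7.44×10⁻⁴ / 5.05×10⁻⁵ = 2.33×10⁻⁹ F.
U₁ = 9.15×10⁻⁵ J.
Isolated ⇒ Q is held fixed. C₂ = 0.0559 C₁ and U = Q²/(2C), so U₂/U₁ = C₁/C₂ = 17.9.
U₂ = 17.9 × 9.15×10⁻⁵ = 1.64×10⁻³ J.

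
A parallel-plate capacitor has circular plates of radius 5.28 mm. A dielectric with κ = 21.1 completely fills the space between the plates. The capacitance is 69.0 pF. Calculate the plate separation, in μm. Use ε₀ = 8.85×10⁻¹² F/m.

A = π(5.28 mm)² = 8.76×10⁻⁵ m².
d = κε₀A/C = 21.1 × 8.85×10⁻¹² × 8.76×10⁻⁵ / 6.90×10⁻¹¹ = 2.37×10⁻⁴ m.

d ≈ 237 μm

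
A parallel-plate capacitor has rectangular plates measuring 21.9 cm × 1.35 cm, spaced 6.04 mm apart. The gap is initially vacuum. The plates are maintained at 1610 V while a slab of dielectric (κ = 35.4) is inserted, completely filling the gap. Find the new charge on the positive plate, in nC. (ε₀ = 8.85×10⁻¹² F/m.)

A = 21.9 × 1.35 cm² = 2.96×10⁻³ m².
Initially C₁ = ε₀A/d = 8.85×10⁻¹² × 2.96×10⁻³ / 6.04×10⁻³ = 4.33×10⁻¹² F.
Q₁ = 6.97×10⁻⁹ C.
Battery connected ⇒ V is held fixed. C₂ = 35.4 C₁ and Q = CV, so Q₂/Q₁ = C₂/C₁ = 35.4.
Q₂ = 35.4 × 6.97×10⁻⁹ = 2.47×10⁻⁷ C.

Q ≈ 247 nC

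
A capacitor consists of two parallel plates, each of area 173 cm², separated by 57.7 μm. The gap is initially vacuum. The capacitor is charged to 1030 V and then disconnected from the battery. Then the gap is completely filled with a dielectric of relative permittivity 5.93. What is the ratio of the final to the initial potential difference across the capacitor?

V₂/V₁ ≈ 0.169

Isolated ⇒ Q is held fixed.
C₂ = 5.93 C₁ and V = Q/C, so V₂/V₁ = C₁/C₂ = 0.169.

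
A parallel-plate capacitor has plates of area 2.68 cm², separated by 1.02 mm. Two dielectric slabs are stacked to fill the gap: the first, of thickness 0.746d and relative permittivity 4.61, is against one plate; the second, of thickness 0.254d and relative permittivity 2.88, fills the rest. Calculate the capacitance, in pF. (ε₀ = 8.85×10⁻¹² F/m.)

C ≈ 9.30 pF

A = 2.68 cm² = 2.68×10⁻⁴ m².
Stacked slabs ⇒ two capacitors in series, each with the full plate area.
C₁ = κ₁ε₀A/d₁ = 4.61 × 8.85×10⁻¹² × 2.68×10⁻⁴ / 7.61×10⁻⁴ = 1.44×10⁻¹¹ F.
C₂ = κ₂ε₀A/d₂ = 2.88 × 8.85×10⁻¹² × 2.68×10⁻⁴ / 2.59×10⁻⁴ = 2.64×10⁻¹¹ F.
C = (1/C₁ + 1/C₂)⁻¹ = 9.30×10⁻¹² F.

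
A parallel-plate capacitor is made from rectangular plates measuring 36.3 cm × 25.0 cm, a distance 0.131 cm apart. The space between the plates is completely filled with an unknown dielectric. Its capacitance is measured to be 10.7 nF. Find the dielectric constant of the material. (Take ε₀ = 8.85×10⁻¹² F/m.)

κ ≈ 17.5

A = 36.3 × 25.0 cm² = 9.07×10⁻² m².
κ = Cd/(ε₀A) = 1.07×10⁻⁸ × 1.31×10⁻³ / (8.85×10⁻¹² × 9.07×10⁻²) = 17.5.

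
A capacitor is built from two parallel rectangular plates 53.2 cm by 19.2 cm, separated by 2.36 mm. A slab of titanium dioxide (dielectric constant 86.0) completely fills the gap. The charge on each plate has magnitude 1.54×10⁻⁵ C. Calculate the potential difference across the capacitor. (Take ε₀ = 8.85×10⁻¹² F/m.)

A = 53.2 × 19.2 cm² = 0.102 m².
C = κε₀A/d = 86.0 × 8.85×10⁻¹² × 0.102 / 2.36×10⁻³ = 3.29×10⁻⁸ F.
V = Q/C = 1.54×10⁻⁵ / 3.29×10⁻⁸ = 4.67×10² V.

467 V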